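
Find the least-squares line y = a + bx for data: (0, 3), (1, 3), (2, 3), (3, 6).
a = 12/5, b = 9/10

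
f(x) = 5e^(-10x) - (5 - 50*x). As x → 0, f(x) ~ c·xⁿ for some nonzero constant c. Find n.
2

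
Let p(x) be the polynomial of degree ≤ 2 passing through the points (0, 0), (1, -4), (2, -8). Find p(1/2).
-2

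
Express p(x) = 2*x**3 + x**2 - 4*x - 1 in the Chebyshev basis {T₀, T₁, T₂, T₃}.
(-1/2)T₀ + (-5/2)T₁ + (1/2)T₂ + (1/2)T₃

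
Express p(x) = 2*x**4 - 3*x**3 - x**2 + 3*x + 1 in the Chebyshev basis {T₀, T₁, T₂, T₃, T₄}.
(5/4)T₀ + (3/4)T₁ + (1/2)T₂ + (-3/4)T₃ + (1/4)T₄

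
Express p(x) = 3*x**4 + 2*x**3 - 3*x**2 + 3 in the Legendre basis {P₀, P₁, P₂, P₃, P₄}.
(13/5)P₀ + (6/5)P₁ + (-2/7)P₂ + (4/5)P₃ + (24/35)P₄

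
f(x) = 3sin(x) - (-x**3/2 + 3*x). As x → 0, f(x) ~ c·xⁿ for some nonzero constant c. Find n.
5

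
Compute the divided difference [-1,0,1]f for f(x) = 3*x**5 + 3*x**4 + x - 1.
3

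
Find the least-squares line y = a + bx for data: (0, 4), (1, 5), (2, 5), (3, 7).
a = 39/10, b = 9/10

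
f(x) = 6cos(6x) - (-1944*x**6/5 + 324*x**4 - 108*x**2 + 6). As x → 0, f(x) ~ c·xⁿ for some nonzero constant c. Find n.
8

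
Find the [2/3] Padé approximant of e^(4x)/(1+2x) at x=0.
(8*x**2/5 + 2*x + 1)/(32*x**3/15 - 12*x**2/5 + 1)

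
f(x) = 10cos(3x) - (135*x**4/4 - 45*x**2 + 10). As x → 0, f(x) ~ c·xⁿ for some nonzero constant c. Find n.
6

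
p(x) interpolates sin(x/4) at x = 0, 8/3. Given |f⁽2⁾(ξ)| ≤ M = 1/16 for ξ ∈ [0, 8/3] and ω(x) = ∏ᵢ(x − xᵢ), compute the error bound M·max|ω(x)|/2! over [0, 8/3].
1/18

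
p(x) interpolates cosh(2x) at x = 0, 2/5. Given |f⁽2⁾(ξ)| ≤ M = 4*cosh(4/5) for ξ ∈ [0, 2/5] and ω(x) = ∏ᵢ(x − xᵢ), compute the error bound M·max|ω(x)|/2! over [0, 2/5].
2*cosh(4/5)/25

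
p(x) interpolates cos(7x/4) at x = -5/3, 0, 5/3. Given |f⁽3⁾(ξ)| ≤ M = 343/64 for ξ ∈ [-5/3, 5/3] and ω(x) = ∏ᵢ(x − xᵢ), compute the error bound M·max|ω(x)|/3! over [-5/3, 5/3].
42875*sqrt(3)/46656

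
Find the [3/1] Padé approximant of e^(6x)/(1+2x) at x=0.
(9*x**3/4 + 9*x**2/2 + 21*x/8 + 1)/(1 - 11*x/8)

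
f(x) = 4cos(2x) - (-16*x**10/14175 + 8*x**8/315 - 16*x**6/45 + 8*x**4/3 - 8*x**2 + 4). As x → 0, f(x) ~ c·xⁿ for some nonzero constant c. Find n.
12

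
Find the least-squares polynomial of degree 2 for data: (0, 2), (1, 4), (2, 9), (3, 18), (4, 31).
74/35 + (-8/35)x + (13/7)x²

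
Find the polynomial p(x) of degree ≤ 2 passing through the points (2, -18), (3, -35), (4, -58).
-3*x**2 - 2*x - 2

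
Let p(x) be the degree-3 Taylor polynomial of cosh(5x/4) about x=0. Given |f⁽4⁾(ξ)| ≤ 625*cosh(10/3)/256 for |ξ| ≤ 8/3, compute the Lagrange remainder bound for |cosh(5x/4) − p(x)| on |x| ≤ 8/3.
1250*cosh(10/3)/243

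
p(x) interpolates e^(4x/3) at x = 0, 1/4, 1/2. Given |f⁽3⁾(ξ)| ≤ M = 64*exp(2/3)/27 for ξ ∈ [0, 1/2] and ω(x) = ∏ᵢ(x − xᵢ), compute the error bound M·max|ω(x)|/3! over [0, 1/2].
sqrt(3)*exp(2/3)/729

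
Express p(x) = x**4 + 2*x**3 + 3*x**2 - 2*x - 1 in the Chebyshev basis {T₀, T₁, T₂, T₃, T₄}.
(7/8)T₀ + (-1/2)T₁ + (2)T₂ + (1/2)T₃ + (1/8)T₄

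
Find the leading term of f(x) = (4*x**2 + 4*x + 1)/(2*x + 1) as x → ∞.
2*x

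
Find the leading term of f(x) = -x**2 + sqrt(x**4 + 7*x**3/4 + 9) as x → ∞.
7*x/8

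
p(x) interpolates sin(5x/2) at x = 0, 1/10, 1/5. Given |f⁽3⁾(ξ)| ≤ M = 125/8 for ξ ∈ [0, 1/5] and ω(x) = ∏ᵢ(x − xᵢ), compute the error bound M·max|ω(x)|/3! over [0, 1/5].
sqrt(3)/1728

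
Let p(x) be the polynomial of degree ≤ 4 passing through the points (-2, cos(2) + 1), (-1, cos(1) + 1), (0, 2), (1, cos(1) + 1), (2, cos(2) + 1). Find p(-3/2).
15*cos(2)/64 + 29/64 + 21*cos(1)/16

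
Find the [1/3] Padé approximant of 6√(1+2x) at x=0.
(21*x/2 + 6)/(x**3/8 - x**2/4 + 3*x/4 + 1)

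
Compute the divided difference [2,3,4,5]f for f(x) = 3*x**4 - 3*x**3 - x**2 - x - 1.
39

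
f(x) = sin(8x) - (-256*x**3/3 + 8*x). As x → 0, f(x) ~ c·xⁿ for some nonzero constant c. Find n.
5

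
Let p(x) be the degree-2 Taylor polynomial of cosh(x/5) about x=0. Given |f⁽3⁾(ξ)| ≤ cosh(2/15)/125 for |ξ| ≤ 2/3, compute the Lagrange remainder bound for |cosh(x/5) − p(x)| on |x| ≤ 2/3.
4*cosh(2/15)/10125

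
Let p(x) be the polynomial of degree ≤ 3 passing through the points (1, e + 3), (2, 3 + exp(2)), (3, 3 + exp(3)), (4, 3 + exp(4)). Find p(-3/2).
-105*exp(4)/16 - 495*exp(2)/16 + 3 + 231*e/16 + 385*exp(3)/16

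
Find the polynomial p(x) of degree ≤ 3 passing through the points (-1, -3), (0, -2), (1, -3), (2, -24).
-3*x**3 - x**2 + 3*x - 2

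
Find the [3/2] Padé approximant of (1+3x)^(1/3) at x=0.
(7*x**3/15 + 21*x**2/5 + 21*x/5 + 1)/(2*x**2 + 16*x/5 + 1)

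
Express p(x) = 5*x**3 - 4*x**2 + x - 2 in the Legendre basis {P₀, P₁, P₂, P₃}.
(-10/3)P₀ + (4)P₁ + (-8/3)P₂ + (2)P₃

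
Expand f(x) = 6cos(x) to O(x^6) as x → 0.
6 - 3*x**2 + x**4/4 + O(x**6)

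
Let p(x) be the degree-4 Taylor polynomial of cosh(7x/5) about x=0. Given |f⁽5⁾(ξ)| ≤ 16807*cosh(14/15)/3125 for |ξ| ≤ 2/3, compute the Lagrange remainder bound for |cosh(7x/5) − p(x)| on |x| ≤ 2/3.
67228*cosh(14/15)/11390625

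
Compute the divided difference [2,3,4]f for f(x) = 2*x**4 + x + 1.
110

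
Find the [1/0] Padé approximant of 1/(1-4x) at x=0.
4*x + 1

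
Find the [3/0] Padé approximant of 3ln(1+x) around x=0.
x*(2*x**2 - 3*x + 6)/2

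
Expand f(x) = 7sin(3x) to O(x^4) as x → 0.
21*x - 63*x**3/2 + O(x**4)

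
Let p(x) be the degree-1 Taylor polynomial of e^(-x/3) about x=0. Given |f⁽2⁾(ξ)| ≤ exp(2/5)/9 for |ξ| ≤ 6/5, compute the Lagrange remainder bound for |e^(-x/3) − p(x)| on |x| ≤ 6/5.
2*exp(2/5)/25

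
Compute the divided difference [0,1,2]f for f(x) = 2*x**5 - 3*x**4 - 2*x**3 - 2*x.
3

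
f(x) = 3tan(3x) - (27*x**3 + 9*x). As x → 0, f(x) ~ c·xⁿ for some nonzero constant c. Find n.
5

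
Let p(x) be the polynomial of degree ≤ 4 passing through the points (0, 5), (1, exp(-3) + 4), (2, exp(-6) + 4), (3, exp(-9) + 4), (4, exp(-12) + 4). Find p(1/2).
(-70*exp(6) - 5 + 28*exp(3) + 140*exp(9) + 547*exp(12))*exp(-12)/128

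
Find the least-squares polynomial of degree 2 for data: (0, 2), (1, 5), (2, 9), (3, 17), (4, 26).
73/35 + (10/7)x + (8/7)x²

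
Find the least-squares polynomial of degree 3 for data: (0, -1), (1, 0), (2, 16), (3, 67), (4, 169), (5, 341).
-59/63 + (-242/189)x + (-257/252)x² + (323/108)x³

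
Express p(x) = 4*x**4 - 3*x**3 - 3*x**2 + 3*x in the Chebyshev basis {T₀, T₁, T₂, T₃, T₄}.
(3/4)T₁ + (1/2)T₂ + (-3/4)T₃ + (1/2)T₄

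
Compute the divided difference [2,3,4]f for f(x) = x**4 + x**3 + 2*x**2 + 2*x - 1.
66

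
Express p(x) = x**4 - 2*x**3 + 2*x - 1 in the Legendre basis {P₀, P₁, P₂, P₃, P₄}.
(-4/5)P₀ + (4/5)P₁ + (4/7)P₂ + (-4/5)P₃ + (8/35)P₄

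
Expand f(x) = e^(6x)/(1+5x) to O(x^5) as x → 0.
1 + x + 13*x**2 - 29*x**3 + 199*x**4 + O(x**5)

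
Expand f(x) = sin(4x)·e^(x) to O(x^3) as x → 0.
4*x + 4*x**2 + O(x**3)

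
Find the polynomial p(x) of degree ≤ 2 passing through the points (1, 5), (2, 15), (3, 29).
2*x**2 + 4*x - 1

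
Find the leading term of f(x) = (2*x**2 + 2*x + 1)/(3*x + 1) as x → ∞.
2*x/3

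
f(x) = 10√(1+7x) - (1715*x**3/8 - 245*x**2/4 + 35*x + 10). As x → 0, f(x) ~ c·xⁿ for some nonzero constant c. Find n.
4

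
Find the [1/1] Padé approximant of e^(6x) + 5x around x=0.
(103*x/11 + 1)/(1 - 18*x/11)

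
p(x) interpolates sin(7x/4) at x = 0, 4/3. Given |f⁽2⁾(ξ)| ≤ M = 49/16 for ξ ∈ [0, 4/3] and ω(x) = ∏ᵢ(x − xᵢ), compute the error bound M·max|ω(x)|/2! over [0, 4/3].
49/72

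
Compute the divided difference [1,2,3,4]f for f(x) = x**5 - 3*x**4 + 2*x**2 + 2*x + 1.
35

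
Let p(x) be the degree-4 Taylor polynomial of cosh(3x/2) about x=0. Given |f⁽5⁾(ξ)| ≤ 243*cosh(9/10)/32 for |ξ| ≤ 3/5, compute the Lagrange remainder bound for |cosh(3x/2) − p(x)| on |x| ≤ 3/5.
19683*cosh(9/10)/4000000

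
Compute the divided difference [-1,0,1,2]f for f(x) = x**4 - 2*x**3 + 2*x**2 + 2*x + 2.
0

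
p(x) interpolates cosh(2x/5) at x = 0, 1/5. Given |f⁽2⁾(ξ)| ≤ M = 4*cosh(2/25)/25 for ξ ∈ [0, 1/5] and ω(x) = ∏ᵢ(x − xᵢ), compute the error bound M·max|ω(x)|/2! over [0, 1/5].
cosh(2/25)/1250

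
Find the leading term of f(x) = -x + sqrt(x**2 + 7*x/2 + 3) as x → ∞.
7/4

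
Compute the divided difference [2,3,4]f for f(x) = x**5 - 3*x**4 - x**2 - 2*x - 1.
119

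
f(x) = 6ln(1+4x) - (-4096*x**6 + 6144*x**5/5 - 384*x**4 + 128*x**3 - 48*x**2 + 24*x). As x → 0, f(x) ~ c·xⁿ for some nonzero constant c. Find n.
7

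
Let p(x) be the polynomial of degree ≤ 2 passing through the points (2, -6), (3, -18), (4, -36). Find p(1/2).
3/4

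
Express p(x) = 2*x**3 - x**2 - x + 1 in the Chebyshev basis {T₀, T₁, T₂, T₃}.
(1/2)T₀ + (1/2)T₁ + (-1/2)T₂ + (1/2)T₃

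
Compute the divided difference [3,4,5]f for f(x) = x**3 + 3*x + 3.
12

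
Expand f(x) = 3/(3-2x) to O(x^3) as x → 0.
1 + 2*x/3 + 4*x**2/9 + O(x**3)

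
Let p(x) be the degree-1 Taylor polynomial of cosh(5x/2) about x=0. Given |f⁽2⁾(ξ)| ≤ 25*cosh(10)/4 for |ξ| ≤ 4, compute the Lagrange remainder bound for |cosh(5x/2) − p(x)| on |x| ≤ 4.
50*cosh(10)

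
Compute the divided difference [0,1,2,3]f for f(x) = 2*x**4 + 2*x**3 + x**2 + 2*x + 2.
14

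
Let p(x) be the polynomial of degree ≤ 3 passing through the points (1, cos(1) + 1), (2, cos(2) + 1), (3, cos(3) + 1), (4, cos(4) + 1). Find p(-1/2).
135*cos(3)/16 + 1 - 35*cos(4)/16 + 105*cos(1)/16 - 189*cos(2)/16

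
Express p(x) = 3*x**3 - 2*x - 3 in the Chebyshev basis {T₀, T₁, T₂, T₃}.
(-3)T₀ + (1/4)T₁ + (3/4)T₃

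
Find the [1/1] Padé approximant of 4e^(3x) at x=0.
(6*x + 4)/(1 - 3*x/2)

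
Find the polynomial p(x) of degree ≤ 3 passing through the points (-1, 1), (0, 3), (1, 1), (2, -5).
3 - 2*x**2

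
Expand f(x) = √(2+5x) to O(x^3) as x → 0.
sqrt(2) + 5*sqrt(2)*x/4 - 25*sqrt(2)*x**2/32 + O(x**3)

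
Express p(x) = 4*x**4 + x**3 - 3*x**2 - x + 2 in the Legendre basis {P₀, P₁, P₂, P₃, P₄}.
(9/5)P₀ + (-2/5)P₁ + (2/7)P₂ + (2/5)P₃ + (32/35)P₄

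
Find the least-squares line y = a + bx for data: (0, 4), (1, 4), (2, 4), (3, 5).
a = 19/5, b = 3/10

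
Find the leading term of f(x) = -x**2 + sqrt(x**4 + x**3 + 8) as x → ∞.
x/2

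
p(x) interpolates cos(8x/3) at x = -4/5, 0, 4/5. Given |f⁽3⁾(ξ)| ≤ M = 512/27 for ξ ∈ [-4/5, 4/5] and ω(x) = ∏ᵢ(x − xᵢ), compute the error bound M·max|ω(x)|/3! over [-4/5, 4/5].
32768*sqrt(3)/91125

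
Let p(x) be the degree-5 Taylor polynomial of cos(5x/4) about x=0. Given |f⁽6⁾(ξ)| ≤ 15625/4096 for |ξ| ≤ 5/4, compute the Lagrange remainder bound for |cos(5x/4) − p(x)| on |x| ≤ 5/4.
48828125/2415919104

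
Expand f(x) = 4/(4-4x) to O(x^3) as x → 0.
1 + x + x**2 + O(x**3)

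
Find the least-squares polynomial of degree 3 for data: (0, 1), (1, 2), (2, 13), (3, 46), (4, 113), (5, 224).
67/63 + (-125/189)x + (-61/126)x² + (103/54)x³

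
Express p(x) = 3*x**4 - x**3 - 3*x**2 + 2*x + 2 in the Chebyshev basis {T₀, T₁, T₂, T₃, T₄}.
(13/8)T₀ + (5/4)T₁ + (-1/4)T₃ + (3/8)T₄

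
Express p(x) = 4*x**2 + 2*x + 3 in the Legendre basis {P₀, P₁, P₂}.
(13/3)P₀ + (2)P₁ + (8/3)P₂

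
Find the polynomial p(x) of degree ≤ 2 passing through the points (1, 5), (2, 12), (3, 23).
2*x**2 + x + 2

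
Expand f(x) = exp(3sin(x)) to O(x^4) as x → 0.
1 + 3*x + 9*x**2/2 + 4*x**3 + O(x**4)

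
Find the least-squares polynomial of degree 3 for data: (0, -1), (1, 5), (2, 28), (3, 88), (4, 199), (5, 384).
-22/21 + (439/126)x + (-37/84)x² + (109/36)x³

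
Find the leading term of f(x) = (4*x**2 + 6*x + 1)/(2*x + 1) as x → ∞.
2*x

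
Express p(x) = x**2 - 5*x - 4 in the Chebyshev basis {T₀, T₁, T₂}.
(-7/2)T₀ + (-5)T₁ + (1/2)T₂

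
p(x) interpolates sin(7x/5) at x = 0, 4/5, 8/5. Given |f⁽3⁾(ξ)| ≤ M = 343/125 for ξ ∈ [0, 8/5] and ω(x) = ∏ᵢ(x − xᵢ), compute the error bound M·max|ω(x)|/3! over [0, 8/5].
21952*sqrt(3)/421875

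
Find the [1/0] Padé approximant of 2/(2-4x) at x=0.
2*x + 1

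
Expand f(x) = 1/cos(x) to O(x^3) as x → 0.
1 + x**2/2 + O(x**3)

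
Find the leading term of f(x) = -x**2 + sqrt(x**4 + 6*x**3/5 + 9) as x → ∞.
3*x/5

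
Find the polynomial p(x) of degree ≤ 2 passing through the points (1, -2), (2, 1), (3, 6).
x**2 - 3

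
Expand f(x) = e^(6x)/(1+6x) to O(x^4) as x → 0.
1 + 18*x**2 - 72*x**3 + O(x**4)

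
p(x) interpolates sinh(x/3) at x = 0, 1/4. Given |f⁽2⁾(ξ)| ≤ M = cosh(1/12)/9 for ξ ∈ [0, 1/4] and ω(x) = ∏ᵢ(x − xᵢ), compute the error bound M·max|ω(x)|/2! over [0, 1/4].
cosh(1/12)/1152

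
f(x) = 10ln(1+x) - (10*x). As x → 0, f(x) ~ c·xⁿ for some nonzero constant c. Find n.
2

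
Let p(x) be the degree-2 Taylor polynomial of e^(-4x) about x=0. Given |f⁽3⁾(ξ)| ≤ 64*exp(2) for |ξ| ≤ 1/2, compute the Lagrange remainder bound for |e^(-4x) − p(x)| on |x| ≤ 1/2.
4*exp(2)/3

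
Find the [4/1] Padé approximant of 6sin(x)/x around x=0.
x**4/20 - x**2 + 6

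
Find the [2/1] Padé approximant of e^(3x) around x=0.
(3*x**2/2 + 2*x + 1)/(1 - x)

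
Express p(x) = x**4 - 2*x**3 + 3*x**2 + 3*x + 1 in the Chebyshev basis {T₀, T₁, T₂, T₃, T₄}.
(23/8)T₀ + (3/2)T₁ + (2)T₂ + (-1/2)T₃ + (1/8)T₄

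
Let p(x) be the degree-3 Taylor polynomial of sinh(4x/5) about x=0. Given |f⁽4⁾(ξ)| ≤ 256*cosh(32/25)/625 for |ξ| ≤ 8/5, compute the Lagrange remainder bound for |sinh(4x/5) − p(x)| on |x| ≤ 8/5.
131072*cosh(32/25)/1171875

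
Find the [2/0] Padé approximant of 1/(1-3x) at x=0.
9*x**2 + 3*x + 1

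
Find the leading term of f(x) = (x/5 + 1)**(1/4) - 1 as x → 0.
x/20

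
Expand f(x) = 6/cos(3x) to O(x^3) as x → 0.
6 + 27*x**2 + O(x**3)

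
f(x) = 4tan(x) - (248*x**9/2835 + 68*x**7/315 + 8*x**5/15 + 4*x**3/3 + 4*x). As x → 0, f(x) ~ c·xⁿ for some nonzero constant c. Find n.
11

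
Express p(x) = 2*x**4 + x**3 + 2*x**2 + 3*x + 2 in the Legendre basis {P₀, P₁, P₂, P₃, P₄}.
(46/15)P₀ + (18/5)P₁ + (52/21)P₂ + (2/5)P₃ + (16/35)P₄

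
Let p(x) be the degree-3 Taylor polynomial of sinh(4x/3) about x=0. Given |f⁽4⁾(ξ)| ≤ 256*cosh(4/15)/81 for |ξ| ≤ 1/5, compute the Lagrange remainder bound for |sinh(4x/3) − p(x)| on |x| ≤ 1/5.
32*cosh(4/15)/151875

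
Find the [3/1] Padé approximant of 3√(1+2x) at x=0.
(-3*x**3/8 + 9*x**2/4 + 27*x/4 + 3)/(5*x/4 + 1)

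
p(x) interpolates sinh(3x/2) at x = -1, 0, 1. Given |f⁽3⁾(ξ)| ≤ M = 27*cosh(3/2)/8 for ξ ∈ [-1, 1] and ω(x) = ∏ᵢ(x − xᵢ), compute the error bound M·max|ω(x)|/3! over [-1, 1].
sqrt(3)*cosh(3/2)/8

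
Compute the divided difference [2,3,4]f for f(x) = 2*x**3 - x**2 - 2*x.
17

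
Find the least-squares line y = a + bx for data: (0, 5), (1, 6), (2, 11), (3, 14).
a = 21/5, b = 16/5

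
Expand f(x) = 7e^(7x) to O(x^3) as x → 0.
7 + 49*x + 343*x**2/2 + O(x**3)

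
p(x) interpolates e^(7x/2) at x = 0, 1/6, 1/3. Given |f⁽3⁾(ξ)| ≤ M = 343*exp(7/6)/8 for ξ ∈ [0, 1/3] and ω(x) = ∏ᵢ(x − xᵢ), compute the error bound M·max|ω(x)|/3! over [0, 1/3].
343*sqrt(3)*exp(7/6)/46656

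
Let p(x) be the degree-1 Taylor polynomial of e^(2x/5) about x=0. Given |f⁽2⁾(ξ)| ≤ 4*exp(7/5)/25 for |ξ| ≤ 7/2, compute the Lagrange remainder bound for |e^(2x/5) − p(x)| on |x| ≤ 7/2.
49*exp(7/5)/50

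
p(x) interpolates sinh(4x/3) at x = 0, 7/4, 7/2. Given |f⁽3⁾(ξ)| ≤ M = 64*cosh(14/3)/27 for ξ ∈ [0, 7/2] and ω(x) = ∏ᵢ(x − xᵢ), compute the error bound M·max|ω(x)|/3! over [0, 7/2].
343*sqrt(3)*cosh(14/3)/729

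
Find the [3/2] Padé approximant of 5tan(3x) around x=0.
(-9*x**3 + 15*x)/(1 - 18*x**2/5)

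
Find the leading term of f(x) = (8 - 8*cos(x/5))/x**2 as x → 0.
4/25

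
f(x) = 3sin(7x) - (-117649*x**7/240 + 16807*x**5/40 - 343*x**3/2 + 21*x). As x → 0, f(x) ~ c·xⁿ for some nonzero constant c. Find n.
9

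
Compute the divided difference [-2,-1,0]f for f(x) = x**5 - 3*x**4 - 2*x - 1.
-36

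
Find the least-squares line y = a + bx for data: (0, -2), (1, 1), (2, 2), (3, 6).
a = -2, b = 5/2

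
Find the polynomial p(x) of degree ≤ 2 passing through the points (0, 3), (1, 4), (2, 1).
-2*x**2 + 3*x + 3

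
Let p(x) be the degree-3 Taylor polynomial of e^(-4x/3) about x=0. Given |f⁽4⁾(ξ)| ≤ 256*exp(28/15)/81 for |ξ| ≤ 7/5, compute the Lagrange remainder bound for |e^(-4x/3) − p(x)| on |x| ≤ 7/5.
76832*exp(28/15)/151875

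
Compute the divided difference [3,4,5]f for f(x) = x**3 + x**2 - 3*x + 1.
13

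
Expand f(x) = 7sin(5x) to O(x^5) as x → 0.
35*x - 875*x**3/6 + O(x**5)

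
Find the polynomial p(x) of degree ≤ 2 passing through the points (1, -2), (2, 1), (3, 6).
x**2 - 3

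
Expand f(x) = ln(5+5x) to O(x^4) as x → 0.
log(5) + x - x**2/2 + x**3/3 + O(x**4)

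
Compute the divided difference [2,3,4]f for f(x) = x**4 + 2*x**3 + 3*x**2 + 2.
76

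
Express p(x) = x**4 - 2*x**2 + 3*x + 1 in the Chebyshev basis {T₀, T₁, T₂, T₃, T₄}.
(3/8)T₀ + (3)T₁ + (-1/2)T₂ + (1/8)T₄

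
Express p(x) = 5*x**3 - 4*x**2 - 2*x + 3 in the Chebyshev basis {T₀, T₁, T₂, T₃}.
T₀ + (7/4)T₁ + (-2)T₂ + (5/4)T₃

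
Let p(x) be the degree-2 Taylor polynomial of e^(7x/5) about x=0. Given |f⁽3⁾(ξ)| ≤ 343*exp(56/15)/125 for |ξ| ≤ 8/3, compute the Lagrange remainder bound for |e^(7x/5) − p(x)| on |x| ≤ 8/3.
87808*exp(56/15)/10125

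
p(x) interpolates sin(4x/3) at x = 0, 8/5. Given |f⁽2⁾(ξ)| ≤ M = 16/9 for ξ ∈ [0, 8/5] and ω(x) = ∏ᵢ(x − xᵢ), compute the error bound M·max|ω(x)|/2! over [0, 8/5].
128/225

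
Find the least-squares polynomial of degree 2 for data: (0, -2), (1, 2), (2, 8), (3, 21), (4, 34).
-71/35 + (137/70)x + (25/14)x²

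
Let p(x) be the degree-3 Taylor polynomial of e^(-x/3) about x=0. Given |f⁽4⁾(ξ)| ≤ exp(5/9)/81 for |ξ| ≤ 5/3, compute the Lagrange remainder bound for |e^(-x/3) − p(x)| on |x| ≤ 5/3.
625*exp(5/9)/157464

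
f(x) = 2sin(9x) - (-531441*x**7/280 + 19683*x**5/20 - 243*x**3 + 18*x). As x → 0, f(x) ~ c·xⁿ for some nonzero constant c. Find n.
9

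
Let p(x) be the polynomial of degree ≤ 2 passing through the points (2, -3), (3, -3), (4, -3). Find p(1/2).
-3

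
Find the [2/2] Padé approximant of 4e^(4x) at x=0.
(16*x**2/3 + 8*x + 4)/(4*x**2/3 - 2*x + 1)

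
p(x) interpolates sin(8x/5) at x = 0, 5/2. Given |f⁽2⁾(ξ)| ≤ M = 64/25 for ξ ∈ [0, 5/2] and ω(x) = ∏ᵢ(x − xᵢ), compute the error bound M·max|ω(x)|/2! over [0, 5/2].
2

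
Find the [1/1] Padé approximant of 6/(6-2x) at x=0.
1/(1 - x/3)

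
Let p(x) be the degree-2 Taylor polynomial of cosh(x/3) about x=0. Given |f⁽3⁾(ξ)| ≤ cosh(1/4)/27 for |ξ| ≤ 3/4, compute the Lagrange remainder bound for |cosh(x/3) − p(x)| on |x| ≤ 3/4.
cosh(1/4)/384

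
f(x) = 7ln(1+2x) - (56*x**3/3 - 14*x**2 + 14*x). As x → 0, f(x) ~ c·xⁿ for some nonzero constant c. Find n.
4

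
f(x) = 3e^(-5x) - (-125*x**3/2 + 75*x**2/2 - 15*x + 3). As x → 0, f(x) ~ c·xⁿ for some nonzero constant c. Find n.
4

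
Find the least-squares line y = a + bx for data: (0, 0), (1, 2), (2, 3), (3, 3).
a = 1/2, b = 1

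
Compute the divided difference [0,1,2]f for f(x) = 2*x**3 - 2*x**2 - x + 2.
4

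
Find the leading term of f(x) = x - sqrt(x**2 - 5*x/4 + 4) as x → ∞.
5/8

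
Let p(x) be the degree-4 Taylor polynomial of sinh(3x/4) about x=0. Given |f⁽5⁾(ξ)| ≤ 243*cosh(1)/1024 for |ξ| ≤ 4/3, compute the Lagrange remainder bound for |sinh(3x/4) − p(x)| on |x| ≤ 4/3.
cosh(1)/120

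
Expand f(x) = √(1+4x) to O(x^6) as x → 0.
1 + 2*x - 2*x**2 + 4*x**3 - 10*x**4 + 28*x**5 + O(x**6)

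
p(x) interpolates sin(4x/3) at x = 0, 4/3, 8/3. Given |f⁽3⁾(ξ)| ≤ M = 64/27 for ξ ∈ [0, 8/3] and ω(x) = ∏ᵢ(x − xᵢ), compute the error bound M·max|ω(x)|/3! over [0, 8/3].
4096*sqrt(3)/19683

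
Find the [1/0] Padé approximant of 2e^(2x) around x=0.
4*x + 2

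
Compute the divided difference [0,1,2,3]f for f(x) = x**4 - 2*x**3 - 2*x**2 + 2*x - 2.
4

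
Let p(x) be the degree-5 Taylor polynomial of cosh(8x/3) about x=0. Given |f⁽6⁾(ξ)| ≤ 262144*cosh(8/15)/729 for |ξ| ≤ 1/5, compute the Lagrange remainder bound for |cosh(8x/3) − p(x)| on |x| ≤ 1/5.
16384*cosh(8/15)/512578125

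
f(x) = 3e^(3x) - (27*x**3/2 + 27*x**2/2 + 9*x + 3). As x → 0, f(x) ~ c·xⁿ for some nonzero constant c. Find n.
4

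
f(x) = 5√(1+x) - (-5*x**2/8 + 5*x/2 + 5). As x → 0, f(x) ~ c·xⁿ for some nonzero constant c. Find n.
3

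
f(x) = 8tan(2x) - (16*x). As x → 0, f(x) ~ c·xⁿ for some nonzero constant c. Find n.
3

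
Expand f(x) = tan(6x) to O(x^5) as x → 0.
6*x + 72*x**3 + O(x**5)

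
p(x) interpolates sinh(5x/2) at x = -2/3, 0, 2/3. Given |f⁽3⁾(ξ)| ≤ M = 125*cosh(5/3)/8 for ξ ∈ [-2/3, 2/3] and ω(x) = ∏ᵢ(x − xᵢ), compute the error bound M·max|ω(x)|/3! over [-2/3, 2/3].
125*sqrt(3)*cosh(5/3)/729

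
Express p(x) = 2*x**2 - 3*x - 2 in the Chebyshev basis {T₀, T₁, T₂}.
-T₀ + (-3)T₁ + T₂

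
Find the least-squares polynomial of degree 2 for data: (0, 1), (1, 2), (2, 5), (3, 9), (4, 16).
37/35 + (-1/70)x + (13/14)x²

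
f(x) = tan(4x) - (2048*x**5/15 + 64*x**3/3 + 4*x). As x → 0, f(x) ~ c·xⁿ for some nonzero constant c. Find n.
7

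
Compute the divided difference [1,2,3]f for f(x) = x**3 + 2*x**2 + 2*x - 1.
8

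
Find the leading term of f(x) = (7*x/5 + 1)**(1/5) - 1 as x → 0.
7*x/25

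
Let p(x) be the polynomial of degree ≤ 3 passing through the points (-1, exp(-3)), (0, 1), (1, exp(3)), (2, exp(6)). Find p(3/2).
(1 + 5*(-1 + 3*exp(3) + exp(6))*exp(3))*exp(-3)/16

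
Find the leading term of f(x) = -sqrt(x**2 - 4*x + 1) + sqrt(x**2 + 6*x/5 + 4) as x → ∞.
13/5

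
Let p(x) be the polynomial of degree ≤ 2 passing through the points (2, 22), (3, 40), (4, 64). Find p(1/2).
25/4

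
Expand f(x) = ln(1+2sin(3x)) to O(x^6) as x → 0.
6*x - 18*x**2 + 63*x**3 - 270*x**4 + 4941*x**5/4 + O(x**6)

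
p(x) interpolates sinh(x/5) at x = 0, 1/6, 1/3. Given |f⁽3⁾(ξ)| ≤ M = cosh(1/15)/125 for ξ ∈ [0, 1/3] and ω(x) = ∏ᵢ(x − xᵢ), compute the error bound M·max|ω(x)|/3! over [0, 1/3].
sqrt(3)*cosh(1/15)/729000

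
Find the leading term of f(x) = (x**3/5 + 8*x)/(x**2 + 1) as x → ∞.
x/5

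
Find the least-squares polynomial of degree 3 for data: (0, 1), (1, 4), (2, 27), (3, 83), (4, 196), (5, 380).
37/42 + (185/252)x + (-5/42)x² + (109/36)x³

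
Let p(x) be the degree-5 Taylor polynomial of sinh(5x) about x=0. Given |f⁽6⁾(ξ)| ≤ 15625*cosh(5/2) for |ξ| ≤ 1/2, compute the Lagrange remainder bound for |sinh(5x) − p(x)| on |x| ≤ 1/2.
3125*cosh(5/2)/9216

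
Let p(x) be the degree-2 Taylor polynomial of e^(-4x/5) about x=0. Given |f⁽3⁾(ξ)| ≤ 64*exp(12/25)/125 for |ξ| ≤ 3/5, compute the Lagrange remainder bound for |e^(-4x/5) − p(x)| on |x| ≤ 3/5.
288*exp(12/25)/15625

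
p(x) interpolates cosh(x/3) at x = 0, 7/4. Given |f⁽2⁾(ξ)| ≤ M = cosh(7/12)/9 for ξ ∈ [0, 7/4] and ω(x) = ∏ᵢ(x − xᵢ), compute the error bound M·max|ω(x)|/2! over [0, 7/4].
49*cosh(7/12)/1152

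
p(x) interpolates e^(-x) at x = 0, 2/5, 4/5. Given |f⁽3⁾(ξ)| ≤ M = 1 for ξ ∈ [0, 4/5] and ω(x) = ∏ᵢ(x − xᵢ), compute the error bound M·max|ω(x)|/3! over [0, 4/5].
8*sqrt(3)/3375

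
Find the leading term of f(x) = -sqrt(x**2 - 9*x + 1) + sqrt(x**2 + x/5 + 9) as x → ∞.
23/5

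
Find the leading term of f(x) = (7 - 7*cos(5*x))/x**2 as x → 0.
175/2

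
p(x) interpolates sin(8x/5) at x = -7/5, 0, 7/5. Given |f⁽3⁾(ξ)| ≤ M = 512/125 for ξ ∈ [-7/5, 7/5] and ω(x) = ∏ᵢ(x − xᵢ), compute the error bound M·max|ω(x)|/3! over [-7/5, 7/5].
175616*sqrt(3)/421875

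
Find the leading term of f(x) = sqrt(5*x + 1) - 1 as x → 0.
5*x/2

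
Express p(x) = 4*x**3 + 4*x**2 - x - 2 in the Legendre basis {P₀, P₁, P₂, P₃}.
(-2/3)P₀ + (7/5)P₁ + (8/3)P₂ + (8/5)P₃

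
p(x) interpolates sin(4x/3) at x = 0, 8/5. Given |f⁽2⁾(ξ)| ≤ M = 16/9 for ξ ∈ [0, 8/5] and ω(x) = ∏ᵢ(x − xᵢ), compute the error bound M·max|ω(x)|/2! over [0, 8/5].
128/225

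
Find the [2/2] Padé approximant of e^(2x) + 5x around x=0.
(-17*x**2/24 + 53*x/8 + 1)/(-x**2/12 - 3*x/8 + 1)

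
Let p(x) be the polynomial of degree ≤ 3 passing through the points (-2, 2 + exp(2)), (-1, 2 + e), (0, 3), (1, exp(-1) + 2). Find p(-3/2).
(1 + e*(27 + 5*exp(2) + 15*e))*exp(-1)/16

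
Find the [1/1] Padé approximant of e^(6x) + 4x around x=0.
(41*x/5 + 1)/(1 - 9*x/5)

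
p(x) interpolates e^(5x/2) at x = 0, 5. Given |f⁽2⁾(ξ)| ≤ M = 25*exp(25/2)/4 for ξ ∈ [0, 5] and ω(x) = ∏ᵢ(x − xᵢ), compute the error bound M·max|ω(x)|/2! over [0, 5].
625*exp(25/2)/32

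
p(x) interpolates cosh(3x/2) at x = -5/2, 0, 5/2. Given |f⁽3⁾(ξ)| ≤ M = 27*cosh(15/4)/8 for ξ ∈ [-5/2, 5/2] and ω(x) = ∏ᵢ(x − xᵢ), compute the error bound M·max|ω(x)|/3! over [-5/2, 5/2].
125*sqrt(3)*cosh(15/4)/64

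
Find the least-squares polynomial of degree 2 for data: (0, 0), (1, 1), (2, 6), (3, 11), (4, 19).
-1/5 + (4/5)x + x²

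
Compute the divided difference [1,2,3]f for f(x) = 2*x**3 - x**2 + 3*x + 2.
11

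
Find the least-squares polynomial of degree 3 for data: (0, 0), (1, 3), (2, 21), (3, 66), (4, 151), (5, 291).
-13/126 + (583/756)x + (53/126)x² + (239/108)x³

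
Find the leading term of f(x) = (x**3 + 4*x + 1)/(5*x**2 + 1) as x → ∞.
x/5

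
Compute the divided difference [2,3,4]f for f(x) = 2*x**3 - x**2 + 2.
17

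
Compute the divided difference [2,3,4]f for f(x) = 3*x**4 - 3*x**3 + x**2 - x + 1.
139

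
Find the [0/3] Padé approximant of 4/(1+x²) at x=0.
4/(x**2 + 1)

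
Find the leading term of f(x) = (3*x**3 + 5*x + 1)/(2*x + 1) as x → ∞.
3*x**2/2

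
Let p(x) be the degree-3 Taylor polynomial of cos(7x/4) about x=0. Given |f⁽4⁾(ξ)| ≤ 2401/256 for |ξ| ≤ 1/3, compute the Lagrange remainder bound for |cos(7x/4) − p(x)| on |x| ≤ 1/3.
2401/497664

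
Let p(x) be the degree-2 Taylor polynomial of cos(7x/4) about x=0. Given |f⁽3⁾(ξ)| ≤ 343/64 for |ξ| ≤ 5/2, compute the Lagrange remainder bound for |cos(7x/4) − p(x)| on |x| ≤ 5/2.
42875/3072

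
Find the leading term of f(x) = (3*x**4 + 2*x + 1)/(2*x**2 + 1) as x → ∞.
3*x**2/2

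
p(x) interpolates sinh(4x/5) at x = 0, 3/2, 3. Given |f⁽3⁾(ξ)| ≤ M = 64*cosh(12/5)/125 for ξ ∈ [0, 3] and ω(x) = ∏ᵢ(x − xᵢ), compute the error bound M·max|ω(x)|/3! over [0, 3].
8*sqrt(3)*cosh(12/5)/125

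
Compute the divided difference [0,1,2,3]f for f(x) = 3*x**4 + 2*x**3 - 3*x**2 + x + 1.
20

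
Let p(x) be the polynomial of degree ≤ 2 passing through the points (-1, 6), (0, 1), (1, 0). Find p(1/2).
0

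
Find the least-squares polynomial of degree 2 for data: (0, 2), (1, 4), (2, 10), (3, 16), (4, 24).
12/7 + (76/35)x + (6/7)x²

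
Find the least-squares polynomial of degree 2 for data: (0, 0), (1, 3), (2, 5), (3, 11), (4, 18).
11/35 + (34/35)x + (6/7)x²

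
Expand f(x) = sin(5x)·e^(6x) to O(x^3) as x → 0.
5*x + 30*x**2 + O(x**3)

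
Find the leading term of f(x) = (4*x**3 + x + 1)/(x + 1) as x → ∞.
4*x**2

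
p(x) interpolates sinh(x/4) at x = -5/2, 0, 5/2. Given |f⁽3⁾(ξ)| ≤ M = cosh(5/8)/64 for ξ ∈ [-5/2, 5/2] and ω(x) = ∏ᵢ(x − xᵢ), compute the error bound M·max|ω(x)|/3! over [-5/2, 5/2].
125*sqrt(3)*cosh(5/8)/13824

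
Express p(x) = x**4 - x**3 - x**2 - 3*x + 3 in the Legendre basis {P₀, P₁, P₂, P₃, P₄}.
(43/15)P₀ + (-18/5)P₁ + (-2/21)P₂ + (-2/5)P₃ + (8/35)P₄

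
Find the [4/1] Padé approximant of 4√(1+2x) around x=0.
(3*x**4/10 - 4*x**3/5 + 18*x**2/5 + 48*x/5 + 4)/(7*x/5 + 1)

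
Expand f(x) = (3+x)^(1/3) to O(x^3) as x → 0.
3**(1/3) + 3**(1/3)*x/9 - 3**(1/3)*x**2/81 + O(x**3)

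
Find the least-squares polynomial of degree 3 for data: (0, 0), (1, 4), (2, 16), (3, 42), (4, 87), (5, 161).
-5/42 + (767/252)x + (23/84)x² + (10/9)x³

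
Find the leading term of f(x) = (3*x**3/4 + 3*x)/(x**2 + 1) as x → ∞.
3*x/4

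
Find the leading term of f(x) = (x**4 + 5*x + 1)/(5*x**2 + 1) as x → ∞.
x**2/5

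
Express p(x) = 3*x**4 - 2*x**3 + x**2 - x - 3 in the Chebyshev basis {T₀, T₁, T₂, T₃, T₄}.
(-11/8)T₀ + (-5/2)T₁ + (2)T₂ + (-1/2)T₃ + (3/8)T₄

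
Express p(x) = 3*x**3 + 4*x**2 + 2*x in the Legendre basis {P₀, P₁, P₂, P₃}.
(4/3)P₀ + (19/5)P₁ + (8/3)P₂ + (6/5)P₃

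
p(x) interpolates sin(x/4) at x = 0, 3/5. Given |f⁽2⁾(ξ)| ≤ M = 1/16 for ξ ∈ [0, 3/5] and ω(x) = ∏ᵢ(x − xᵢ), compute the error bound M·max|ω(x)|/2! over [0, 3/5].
9/3200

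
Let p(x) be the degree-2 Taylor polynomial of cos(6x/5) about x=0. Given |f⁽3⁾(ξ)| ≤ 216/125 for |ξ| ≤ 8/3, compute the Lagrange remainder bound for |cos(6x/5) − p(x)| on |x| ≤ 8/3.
2048/375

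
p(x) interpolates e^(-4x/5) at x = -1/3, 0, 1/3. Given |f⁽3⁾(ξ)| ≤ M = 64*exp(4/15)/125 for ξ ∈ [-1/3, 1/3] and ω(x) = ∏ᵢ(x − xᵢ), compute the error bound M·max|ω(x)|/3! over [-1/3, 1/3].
64*sqrt(3)*exp(4/15)/91125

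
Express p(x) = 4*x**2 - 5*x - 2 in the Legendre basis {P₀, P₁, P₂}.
(-2/3)P₀ + (-5)P₁ + (8/3)P₂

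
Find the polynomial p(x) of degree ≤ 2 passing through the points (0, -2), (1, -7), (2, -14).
-x**2 - 4*x - 2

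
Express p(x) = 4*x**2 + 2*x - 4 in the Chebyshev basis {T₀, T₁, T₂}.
(-2)T₀ + (2)T₁ + (2)T₂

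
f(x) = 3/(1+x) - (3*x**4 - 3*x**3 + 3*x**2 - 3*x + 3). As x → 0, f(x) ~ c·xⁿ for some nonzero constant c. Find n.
5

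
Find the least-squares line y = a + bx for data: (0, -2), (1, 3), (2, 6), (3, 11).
a = -9/5, b = 21/5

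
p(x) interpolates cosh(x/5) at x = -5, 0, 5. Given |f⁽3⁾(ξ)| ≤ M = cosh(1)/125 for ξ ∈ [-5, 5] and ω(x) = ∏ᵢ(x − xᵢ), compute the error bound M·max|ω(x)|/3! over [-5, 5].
sqrt(3)*cosh(1)/27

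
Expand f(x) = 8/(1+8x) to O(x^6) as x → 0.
8 - 64*x + 512*x**2 - 4096*x**3 + 32768*x**4 - 262144*x**5 + O(x**6)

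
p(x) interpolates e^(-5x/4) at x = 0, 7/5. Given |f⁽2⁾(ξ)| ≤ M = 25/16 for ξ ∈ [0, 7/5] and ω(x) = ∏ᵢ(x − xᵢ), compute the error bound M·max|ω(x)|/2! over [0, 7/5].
49/128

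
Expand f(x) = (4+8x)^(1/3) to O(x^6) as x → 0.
2**(2/3) + 2*2**(2/3)*x/3 - 4*2**(2/3)*x**2/9 + 40*2**(2/3)*x**3/81 - 160*2**(2/3)*x**4/243 + 704*2**(2/3)*x**5/729 + O(x**6)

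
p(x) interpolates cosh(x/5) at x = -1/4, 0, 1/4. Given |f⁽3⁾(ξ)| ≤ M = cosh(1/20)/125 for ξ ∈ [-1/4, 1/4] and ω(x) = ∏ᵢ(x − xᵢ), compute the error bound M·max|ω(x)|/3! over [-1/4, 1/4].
sqrt(3)*cosh(1/20)/216000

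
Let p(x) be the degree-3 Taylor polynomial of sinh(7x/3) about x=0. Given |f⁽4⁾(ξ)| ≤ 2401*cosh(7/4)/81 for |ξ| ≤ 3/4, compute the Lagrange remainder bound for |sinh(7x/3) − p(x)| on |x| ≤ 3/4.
2401*cosh(7/4)/6144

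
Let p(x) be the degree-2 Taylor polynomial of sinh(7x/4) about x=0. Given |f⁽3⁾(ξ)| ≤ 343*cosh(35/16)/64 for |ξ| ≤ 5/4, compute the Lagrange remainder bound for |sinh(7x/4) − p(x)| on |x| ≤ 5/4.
42875*cosh(35/16)/24576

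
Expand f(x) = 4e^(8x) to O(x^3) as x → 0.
4 + 32*x + 128*x**2 + O(x**3)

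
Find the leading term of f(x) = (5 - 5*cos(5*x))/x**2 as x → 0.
125/2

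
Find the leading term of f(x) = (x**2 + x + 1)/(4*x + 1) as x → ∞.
x/4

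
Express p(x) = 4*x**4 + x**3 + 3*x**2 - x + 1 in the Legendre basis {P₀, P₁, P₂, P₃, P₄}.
(14/5)P₀ + (-2/5)P₁ + (30/7)P₂ + (2/5)P₃ + (32/35)P₄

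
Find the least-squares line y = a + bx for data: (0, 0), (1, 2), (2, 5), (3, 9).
a = -1/2, b = 3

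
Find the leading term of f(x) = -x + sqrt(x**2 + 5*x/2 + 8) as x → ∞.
5/4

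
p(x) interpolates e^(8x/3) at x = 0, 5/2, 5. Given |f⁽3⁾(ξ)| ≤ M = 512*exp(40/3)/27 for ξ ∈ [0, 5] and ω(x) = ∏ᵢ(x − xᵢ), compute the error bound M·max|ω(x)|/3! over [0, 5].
8000*sqrt(3)*exp(40/3)/729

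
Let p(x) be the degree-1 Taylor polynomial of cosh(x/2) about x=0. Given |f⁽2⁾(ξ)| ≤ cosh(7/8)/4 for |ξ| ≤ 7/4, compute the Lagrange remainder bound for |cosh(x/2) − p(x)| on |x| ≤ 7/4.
49*cosh(7/8)/128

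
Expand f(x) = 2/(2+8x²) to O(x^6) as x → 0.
1 - 4*x**2 + 16*x**4 + O(x**6)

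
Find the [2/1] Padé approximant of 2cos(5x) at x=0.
2 - 25*x**2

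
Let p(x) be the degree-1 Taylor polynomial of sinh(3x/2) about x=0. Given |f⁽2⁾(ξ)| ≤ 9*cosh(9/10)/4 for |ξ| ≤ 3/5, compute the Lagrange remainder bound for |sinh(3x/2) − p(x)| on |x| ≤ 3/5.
81*cosh(9/10)/200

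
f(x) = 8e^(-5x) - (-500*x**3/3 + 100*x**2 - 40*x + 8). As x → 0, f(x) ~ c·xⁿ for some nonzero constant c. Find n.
4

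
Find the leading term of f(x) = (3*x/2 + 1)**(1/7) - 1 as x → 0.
3*x/14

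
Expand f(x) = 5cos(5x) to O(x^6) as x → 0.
5 - 125*x**2/2 + 3125*x**4/24 + O(x**6)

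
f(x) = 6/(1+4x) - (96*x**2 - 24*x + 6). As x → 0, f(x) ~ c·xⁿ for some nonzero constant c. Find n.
3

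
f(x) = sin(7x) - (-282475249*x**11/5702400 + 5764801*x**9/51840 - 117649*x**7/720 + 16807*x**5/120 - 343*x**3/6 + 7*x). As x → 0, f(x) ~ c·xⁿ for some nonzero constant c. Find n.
13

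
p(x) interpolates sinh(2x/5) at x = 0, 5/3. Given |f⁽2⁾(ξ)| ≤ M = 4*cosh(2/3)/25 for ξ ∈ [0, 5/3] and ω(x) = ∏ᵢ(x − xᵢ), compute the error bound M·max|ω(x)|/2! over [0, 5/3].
cosh(2/3)/18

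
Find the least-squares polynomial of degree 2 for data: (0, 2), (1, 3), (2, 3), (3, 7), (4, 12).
81/35 + (-36/35)x + (6/7)x²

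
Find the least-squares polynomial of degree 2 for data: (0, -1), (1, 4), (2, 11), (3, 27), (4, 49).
-16/35 + (1/70)x + (43/14)x²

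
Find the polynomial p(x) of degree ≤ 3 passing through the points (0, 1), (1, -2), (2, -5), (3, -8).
1 - 3*x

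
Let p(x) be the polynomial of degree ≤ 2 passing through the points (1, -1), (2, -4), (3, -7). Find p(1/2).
1/2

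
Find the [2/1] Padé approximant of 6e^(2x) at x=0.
(4*x**2 + 8*x + 6)/(1 - 2*x/3)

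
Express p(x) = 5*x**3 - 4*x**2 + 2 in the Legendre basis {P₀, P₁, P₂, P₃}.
(2/3)P₀ + (3)P₁ + (-8/3)P₂ + (2)P₃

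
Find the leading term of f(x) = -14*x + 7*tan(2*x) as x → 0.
56*x**3/3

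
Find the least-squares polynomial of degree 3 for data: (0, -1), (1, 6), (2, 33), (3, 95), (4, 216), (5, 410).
-131/126 + (3161/756)x + (1/126)x² + (337/108)x³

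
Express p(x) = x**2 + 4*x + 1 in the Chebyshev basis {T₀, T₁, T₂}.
(3/2)T₀ + (4)T₁ + (1/2)T₂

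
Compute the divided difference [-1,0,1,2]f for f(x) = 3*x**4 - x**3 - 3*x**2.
5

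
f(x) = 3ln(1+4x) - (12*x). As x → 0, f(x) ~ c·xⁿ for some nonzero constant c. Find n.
2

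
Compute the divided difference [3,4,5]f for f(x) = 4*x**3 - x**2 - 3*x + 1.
47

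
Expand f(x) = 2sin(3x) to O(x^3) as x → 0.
6*x + O(x**3)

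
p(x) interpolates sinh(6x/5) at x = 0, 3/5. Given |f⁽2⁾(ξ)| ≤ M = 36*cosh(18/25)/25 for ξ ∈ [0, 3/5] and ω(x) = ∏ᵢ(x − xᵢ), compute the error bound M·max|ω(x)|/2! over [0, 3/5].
81*cosh(18/25)/1250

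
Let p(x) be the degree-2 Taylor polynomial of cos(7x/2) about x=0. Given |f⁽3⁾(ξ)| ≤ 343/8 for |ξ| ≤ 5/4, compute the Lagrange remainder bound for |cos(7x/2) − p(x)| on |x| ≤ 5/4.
42875/3072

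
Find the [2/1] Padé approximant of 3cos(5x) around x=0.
3 - 75*x**2/2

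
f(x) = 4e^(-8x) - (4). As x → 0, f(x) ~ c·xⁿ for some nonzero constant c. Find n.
1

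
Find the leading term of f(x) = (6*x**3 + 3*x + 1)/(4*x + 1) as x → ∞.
3*x**2/2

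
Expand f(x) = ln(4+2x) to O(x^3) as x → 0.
log(4) + x/2 - x**2/8 + O(x**3)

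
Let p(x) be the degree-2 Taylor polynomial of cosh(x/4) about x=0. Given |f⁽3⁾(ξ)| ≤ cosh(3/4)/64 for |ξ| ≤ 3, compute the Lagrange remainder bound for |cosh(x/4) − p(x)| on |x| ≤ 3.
9*cosh(3/4)/128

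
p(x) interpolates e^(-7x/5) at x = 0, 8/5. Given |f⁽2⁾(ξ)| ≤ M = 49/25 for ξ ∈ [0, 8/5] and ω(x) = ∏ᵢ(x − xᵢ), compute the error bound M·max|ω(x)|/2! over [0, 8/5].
392/625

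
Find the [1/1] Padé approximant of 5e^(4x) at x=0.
(10*x + 5)/(1 - 2*x)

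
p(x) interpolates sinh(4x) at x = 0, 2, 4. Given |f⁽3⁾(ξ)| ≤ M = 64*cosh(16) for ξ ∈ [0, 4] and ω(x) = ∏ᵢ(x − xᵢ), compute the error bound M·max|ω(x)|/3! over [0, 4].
512*sqrt(3)*cosh(16)/27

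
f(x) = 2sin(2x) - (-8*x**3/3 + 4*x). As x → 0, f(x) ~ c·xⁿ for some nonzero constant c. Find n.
5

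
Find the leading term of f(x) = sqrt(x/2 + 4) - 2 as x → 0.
x/8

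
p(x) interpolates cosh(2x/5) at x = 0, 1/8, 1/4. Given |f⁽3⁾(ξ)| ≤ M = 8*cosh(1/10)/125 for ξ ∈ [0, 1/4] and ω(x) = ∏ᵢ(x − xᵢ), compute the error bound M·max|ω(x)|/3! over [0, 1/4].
sqrt(3)*cosh(1/10)/216000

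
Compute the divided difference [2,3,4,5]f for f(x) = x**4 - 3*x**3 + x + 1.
11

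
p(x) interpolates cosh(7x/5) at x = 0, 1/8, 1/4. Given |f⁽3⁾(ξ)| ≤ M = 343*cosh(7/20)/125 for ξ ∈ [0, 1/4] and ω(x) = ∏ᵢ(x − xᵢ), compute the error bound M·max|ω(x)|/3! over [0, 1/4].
343*sqrt(3)*cosh(7/20)/1728000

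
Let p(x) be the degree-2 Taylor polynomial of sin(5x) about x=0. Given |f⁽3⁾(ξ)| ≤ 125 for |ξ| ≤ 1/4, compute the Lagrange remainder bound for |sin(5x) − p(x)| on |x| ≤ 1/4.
125/384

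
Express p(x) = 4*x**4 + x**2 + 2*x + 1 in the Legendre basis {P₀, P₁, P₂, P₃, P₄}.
(32/15)P₀ + (2)P₁ + (62/21)P₂ + (32/35)P₄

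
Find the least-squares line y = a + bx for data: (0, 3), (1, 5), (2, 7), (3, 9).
a = 3, b = 2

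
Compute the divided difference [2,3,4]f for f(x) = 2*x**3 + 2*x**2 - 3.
20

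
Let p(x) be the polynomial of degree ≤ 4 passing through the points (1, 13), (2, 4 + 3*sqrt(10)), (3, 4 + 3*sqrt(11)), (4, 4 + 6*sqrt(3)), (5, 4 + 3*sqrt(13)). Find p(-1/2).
-2079*sqrt(10)/32 - 1155*sqrt(3)/16 + 945*sqrt(13)/128 + 10907/128 + 4455*sqrt(11)/64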